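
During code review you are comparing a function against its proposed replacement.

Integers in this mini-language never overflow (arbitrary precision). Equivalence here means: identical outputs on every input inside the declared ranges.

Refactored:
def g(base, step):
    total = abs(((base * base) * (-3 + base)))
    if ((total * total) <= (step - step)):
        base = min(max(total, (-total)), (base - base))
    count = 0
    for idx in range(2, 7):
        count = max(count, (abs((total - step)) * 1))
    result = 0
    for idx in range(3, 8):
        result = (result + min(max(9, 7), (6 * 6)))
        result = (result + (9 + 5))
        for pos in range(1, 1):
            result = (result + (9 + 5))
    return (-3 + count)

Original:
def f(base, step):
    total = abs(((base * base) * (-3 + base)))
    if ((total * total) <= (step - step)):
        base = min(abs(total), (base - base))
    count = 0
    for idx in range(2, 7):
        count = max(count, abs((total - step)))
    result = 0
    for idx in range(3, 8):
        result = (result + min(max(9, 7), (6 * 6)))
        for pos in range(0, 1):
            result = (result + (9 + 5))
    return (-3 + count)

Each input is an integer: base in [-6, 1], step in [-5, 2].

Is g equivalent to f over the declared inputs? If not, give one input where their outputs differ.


Equivalent — the differences include statement counts differ, and loop structure differs, and arithmetic usage differs, and min/max/abs usage differs, and constant usage differs, yet no declared input distinguishes the two.
Spot check at base=-2, step=2 — f: total=20, then ((total * total) <= (step - step)) is false, then count=0, then (idx=2), then count=18, then (idx=3), then count=18, then (idx=4), then count=18, then (idx=5), then count=18, then (idx=6), then count=18, then result=0, then (idx=3), then result=9, then (pos=0), then result=23, then (idx=4), then result=32, then (pos=0), then result=46, then (idx=5), then result=55, then (pos=0), then result=69, then (idx=6), then result=78, then (pos=0), then result=92, then (idx=7), then result=101, then (pos=0), then result=115, then returns 15. g: total=20, then ((total * total) <= (step - step)) is false, then count=0, then (idx=2), then count=18, then (idx=3), then count=18, then (idx=4), then count=18, then (idx=5), then count=18, then (idx=6), then count=18, then result=0, then (idx=3), then result=9, then result=23, then the loop over pos runs zero times, then (idx=4), then result=32, then result=46, then the loop over pos runs zero times, then (idx=5), then result=55, then result=69, then the loop over pos runs zero times, then (idx=6), then result=78, then result=92, then the loop over pos runs zero times, then (idx=7), then result=101, then result=115, then the loop over pos runs zero times, then returns 15. Both give 15.
An exhaustive pass over the 64 declared inputs shows identical outputs.
verdict: equivalent


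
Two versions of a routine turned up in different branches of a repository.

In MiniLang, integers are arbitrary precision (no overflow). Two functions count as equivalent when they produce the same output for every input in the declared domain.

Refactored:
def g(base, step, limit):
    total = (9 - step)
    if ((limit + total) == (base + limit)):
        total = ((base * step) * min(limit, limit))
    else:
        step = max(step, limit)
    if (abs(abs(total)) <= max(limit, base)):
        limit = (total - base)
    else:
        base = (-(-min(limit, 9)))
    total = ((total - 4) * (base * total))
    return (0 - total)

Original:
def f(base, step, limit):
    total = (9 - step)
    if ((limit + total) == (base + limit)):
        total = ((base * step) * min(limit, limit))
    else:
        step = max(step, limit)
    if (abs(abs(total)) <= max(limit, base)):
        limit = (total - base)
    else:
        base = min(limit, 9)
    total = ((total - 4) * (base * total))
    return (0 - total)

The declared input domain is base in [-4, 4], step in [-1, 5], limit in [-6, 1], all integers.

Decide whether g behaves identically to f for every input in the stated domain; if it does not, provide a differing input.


Differences: same computation, different form — yet all 504 inputs agree.
verdict: equivalent


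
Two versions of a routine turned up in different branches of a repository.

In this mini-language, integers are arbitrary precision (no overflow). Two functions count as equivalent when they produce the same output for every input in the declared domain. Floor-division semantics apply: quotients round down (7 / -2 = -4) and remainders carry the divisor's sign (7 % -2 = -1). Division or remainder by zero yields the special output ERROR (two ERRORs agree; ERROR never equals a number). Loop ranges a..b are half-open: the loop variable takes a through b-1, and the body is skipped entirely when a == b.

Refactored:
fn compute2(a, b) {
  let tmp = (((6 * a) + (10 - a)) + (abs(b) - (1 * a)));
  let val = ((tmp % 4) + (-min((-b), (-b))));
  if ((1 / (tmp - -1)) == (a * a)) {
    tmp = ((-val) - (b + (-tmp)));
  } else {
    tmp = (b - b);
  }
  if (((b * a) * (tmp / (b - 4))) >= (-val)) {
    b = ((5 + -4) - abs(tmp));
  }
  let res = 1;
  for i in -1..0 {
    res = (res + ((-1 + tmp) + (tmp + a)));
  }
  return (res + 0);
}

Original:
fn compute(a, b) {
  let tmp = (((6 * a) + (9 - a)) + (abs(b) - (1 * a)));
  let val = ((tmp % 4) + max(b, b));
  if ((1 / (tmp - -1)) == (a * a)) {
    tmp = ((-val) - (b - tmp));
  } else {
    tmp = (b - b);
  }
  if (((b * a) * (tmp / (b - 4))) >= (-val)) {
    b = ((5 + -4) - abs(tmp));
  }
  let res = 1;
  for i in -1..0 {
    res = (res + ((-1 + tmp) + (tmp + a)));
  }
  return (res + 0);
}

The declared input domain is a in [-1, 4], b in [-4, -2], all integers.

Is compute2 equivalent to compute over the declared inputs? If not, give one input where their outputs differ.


Evaluate both at a=0, b=-2.
compute: tmp=11, then val=1, then ((1 / (tmp - -1)) == (a * a)) is true, then tmp=12, then (((b * a) * (tmp / (b - 4))) >= (-val)) is true, then b=-11, then res=1, then (i=-1), then res=24, then returns 24
compute2: tmp=12, then val=-2, then ((1 / (tmp - -1)) == (a * a)) is true, then tmp=16, then (((b * a) * (tmp / (b - 4))) >= (-val)) is false, then res=1, then (i=-1), then res=32, then returns 32
24 != 32, so the rewrite changes behavior.
verdict: not equivalent; witness: a=0, b=-2


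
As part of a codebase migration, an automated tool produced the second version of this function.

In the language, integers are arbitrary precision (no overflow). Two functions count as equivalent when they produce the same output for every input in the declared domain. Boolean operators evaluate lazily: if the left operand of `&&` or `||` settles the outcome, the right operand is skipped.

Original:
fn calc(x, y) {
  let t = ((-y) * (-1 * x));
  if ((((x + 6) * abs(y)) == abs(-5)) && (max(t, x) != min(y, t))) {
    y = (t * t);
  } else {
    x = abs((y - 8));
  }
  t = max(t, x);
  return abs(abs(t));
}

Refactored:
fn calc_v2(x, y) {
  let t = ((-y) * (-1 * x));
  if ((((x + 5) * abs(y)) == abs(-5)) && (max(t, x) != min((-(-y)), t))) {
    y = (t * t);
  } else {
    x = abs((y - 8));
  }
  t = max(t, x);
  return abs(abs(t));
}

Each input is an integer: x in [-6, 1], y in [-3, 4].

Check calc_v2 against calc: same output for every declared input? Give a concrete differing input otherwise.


Input x=-1, y=-1: 1 from calc versus 9 from calc_v2.
verdict: not equivalent; witness: x=-1, y=-1


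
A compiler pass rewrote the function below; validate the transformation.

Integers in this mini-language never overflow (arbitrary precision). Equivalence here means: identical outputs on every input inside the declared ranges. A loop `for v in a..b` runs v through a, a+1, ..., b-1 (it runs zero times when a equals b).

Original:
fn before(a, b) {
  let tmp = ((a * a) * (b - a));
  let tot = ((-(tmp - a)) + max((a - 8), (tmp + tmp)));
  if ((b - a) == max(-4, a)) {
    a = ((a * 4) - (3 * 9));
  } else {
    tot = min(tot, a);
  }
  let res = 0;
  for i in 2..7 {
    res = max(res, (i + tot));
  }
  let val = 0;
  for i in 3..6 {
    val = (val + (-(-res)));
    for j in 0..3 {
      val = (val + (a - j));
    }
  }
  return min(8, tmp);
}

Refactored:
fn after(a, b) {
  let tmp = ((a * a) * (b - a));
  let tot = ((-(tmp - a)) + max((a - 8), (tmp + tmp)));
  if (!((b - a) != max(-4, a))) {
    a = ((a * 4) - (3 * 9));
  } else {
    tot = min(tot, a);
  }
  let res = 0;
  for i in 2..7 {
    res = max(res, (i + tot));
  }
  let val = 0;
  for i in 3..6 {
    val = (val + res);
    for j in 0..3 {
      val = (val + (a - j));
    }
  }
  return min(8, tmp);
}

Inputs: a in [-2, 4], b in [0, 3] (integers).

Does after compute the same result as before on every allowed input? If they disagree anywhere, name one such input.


Differences: comparison usage differs; and boolean connective usage differs — yet all 28 inputs agree.
verdict: equivalent


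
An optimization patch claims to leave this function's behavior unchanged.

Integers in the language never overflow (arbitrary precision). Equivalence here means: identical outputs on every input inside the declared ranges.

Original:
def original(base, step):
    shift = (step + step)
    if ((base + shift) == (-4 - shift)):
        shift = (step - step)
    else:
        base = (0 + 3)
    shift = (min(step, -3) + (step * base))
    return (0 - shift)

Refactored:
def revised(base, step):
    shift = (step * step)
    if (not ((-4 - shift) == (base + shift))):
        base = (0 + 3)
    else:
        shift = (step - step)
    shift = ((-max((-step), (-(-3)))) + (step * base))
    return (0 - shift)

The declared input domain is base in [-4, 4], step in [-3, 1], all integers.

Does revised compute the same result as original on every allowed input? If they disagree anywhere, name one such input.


Not equivalent: base=0, step=-1 separates them (3 vs 6).
original: shift=-2, then ((base + shift) == (-4 - shift)) is true, then shift=0, then shift=-3, then returns 3
revised: shift=1, then (not ((-4 - shift) == (base + shift))) is true, then base=3, then shift=-6, then returns 6
verdict: not equivalent; witness: base=0, step=-1


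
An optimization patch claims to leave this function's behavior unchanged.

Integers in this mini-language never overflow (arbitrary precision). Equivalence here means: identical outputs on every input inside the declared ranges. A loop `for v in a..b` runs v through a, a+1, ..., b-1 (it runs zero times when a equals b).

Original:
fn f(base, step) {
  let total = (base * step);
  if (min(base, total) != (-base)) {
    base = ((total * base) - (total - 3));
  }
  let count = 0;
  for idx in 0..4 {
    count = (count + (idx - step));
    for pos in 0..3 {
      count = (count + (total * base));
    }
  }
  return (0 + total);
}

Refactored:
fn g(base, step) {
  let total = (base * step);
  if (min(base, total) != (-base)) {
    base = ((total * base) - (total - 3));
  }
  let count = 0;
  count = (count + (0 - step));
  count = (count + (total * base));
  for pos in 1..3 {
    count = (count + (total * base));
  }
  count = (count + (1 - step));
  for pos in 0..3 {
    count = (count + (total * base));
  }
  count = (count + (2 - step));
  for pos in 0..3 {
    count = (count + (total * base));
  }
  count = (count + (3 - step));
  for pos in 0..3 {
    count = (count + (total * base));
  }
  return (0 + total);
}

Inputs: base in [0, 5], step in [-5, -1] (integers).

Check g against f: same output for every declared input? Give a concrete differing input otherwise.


Although statement counts differ, plus loop structure differs, plus arithmetic usage differs, plus local variable names differ, plus constant usage differs, 30/30 inputs agree.
verdict: equivalent


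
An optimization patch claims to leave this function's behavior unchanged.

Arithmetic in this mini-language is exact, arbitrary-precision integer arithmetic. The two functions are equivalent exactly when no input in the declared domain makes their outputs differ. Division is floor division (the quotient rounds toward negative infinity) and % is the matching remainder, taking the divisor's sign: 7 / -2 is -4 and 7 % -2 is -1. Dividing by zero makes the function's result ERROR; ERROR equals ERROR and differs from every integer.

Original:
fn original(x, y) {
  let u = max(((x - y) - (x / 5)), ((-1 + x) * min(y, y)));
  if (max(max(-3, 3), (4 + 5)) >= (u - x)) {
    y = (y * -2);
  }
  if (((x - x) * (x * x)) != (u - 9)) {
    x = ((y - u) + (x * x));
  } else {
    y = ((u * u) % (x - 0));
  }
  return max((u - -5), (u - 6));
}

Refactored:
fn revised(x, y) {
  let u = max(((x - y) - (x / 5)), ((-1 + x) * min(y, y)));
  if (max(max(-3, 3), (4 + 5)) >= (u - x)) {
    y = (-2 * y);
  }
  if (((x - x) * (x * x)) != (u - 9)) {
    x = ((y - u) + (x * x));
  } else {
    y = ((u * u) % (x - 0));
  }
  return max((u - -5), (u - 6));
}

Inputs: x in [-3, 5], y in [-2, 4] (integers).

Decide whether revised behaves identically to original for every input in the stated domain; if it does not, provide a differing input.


Side by side, the visible changes include: same computation, different form.
Tracing x=5, y=-2: original: u = 6; (max(max(-3, 3), (4 + 5)) >= (u - x)) -> true; y = 4; (((x - x) * (x * x)) != (u - 9)) -> true; x = 23; return 11 | revised: u = 6; (max(max(-3, 3), (4 + 5)) >= (u - x)) -> true; y = 4; (((x - x) * (x * x)) != (u - 9)) -> true; x = 23; return 11 — matching result 11.
Across all 63 domain points the two functions coincide.
verdict: equivalent


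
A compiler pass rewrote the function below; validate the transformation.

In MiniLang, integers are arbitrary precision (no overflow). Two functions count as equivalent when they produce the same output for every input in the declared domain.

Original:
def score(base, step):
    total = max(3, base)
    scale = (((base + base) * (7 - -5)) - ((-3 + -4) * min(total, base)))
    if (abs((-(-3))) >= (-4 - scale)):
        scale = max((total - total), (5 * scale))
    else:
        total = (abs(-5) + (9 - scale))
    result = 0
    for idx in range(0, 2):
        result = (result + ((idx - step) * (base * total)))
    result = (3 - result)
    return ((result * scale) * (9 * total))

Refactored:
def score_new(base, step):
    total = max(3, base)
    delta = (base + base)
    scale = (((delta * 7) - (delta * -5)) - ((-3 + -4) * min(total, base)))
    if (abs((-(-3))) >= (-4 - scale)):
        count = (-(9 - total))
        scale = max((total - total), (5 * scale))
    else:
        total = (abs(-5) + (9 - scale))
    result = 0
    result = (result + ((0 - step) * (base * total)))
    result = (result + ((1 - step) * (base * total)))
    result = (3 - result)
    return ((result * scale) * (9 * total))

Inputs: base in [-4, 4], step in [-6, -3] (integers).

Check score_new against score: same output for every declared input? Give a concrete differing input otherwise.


Differences: statement counts differ; and loop structure differs; and constant usage differs; and arithmetic usage differs; and local variable names differ — yet all 36 inputs agree.
verdict: equivalent


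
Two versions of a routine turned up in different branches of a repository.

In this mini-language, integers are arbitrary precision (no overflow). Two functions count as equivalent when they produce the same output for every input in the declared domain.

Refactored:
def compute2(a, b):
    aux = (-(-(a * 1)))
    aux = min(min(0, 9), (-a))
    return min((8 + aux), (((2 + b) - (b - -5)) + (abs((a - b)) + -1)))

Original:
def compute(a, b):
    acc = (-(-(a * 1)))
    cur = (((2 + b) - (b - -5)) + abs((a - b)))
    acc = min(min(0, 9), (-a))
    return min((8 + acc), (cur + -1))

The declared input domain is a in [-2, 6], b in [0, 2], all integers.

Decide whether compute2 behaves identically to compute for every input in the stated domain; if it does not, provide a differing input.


The two are interchangeable: statement counts differ; also local variable names differ, and every declared input agrees.
Tracing a=4, b=0: compute: acc=4, then cur=1, then acc=-4, then returns 0 | compute2: aux=4, then aux=-4, then returns 0 — matching result 0.
Checked all 27 inputs in the declared domain: the outputs agree on every one.
verdict: equivalent


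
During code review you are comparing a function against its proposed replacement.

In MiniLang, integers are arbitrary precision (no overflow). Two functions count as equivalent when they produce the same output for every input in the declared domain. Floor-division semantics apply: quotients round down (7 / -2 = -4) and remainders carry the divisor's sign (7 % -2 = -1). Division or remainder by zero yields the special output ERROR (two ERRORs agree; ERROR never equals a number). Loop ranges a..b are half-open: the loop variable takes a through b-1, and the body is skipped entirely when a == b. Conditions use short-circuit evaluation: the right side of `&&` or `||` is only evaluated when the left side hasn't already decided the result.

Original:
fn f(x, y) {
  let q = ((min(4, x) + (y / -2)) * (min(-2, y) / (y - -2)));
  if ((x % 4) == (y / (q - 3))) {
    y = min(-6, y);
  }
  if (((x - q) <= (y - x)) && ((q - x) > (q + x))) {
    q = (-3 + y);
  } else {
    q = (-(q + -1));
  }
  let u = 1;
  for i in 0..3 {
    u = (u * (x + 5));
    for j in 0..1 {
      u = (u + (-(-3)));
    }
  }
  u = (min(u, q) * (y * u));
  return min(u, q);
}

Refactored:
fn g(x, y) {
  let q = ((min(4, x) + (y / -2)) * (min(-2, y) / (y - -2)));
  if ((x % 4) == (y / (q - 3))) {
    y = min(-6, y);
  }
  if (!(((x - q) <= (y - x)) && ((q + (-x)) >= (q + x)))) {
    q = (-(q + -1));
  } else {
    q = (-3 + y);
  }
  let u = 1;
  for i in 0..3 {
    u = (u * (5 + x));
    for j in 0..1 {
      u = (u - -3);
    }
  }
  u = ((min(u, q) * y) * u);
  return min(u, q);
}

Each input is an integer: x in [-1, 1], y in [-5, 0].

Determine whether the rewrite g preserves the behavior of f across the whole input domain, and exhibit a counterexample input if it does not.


On input x=0, y=-4, f returns -3 while g returns -7.
verdict: not equivalent; witness: x=0, y=-4


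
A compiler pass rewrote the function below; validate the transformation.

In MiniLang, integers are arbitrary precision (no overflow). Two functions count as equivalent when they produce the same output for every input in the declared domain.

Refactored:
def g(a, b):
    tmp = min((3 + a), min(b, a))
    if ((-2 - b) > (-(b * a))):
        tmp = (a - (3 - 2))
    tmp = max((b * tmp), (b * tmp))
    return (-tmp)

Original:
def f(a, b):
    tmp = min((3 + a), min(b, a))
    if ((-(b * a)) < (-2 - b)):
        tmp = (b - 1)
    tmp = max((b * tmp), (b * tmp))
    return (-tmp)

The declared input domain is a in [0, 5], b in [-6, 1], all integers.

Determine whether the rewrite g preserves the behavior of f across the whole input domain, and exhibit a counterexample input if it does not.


Try a=0, b=-6.
f: tmp = -6; ((-(b * a)) < (-2 - b)) -> true; tmp = -7; tmp = 42; return -42
g: tmp = -6; ((-2 - b) > (-(b * a))) -> true; tmp = -1; tmp = 6; return -6
-42 and -6 differ, so these are not the same function on this domain.
verdict: not equivalent; witness: a=0, b=-6


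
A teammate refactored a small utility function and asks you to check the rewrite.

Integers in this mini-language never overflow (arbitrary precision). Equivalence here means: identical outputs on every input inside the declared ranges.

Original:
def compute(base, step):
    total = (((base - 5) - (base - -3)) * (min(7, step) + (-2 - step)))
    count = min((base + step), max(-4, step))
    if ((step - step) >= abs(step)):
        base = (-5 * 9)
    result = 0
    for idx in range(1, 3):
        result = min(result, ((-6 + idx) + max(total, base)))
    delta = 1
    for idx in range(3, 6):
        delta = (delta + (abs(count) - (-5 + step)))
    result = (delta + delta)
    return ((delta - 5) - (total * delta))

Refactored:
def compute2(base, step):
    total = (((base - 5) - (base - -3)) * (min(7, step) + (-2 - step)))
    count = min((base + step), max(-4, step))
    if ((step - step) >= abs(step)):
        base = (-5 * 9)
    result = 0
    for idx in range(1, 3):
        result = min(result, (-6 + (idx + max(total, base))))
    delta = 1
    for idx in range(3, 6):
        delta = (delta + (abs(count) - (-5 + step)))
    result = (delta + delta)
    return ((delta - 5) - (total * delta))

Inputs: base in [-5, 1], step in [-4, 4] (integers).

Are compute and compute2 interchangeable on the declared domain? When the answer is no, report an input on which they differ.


Equivalent — the differences include same computation, different form, yet no declared input distinguishes the two.
As a probe, take base=0, step=4: compute runs total := 16 | count := 4 | ((step - step) >= abs(step)): false | result := 0 | iter idx=1: | result := 0 | iter idx=2: | result := 0 | delta := 1 | iter idx=3: | delta := 6 | iter idx=4: | delta := 11 | iter idx=5: | delta := 16 | result := 32 | result -245; compute2 runs total := 16 | count := 4 | ((step - step) >= abs(step)): false | result := 0 | iter idx=1: | result := 0 | iter idx=2: | result := 0 | delta := 1 | iter idx=3: | delta := 6 | iter idx=4: | delta := 11 | iter idx=5: | delta := 16 | result := 32 | result -245; both end at -245.
Checked all 63 inputs in the declared domain: the outputs agree on every one.
verdict: equivalent


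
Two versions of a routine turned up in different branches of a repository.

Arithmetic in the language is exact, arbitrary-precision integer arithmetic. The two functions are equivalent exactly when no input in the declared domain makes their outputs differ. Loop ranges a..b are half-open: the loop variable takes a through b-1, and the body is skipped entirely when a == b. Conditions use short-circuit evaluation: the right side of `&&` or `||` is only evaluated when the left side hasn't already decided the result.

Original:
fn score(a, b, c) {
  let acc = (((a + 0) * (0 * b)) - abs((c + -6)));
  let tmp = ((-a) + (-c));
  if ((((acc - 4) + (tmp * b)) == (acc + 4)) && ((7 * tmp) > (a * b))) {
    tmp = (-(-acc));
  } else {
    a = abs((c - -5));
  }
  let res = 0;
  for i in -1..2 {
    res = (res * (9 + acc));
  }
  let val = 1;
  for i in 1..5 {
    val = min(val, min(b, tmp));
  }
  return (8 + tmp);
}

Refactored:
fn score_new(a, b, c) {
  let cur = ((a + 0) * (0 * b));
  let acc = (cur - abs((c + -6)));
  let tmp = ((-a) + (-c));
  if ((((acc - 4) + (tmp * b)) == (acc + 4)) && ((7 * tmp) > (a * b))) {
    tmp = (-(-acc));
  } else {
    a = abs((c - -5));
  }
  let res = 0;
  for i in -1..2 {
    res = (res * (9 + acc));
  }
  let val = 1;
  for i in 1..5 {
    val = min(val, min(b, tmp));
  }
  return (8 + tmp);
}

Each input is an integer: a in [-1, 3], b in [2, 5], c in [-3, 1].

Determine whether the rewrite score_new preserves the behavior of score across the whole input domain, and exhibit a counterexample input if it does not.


Reading the diff, among the changes: local variable names differ, plus statement counts differ.
As a probe, take a=3, b=5, c=0: score runs acc=-6, then tmp=-3, then ((((acc - 4) + (tmp * b)) == (acc + 4)) && ((7 * tmp) > (a * b))) is false, then a=5, then res=0, then (i=-1), then res=0, then (i=0), then res=0, then (i=1), then res=0, then val=1, then (i=1), then val=-3, then (i=2), then val=-3, then (i=3), then val=-3, then (i=4), then val=-3, then returns 5; score_new runs cur=0, then acc=-6, then tmp=-3, then ((((acc - 4) + (tmp * b)) == (acc + 4)) && ((7 * tmp) > (a * b))) is false, then a=5, then res=0, then (i=-1), then res=0, then (i=0), then res=0, then (i=1), then res=0, then val=1, then (i=1), then val=-3, then (i=2), then val=-3, then (i=3), then val=-3, then (i=4), then val=-3, then returns 5; both end at 5.
Across all 100 domain points the two functions coincide.
verdict: equivalent


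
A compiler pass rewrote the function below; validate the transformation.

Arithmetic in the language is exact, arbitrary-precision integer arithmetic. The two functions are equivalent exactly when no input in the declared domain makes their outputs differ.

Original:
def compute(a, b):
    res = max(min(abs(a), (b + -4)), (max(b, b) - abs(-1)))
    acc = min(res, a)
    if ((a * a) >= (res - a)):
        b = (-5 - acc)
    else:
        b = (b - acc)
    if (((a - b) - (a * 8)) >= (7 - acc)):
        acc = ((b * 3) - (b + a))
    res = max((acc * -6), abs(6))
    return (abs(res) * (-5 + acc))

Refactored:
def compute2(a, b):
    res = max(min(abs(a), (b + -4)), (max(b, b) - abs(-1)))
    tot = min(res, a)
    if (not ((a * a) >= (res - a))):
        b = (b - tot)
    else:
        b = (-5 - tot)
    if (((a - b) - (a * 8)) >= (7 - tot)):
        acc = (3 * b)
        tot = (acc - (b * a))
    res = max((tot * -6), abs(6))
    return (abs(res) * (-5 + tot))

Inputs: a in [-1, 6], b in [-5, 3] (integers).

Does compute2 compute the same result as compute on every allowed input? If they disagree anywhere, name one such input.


Take a=-1, b=-1.
compute: res=-2, then acc=-2, then ((a * a) >= (res - a)) is true, then b=-3, then (((a - b) - (a * 8)) >= (7 - acc)) is true, then acc=-5, then res=30, then returns -300
compute2: res=-2, then tot=-2, then (not ((a * a) >= (res - a))) is false, then b=-3, then (((a - b) - (a * 8)) >= (7 - tot)) is true, then acc=-9, then tot=-12, then res=72, then returns -1224
-300 and -1224 differ, so these are not the same function on this domain.
verdict: not equivalent; witness: a=-1, b=-1


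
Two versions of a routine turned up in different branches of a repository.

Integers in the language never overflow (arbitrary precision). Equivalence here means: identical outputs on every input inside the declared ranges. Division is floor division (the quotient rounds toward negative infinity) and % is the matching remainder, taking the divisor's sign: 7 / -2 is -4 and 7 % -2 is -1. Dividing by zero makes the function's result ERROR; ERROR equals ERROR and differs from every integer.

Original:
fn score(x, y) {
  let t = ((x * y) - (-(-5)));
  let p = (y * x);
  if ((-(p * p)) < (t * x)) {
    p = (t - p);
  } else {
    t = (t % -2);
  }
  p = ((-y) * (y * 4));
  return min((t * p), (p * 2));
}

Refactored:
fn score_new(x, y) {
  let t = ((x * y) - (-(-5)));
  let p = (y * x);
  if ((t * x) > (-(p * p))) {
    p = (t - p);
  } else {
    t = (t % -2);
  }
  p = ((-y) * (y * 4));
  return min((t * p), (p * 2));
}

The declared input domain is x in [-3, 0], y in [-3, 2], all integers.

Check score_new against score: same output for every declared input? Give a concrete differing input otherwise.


The two versions differ — the changes include comparison usage differs.
One worked example (x=-1, y=-1) — score: t = -4; p = 1; ((-(p * p)) < (t * x)) -> true; p = -5; p = -4; return -8; score_new: t = -4; p = 1; ((t * x) > (-(p * p))) -> true; p = -5; p = -4; return -8; agreement on -8.
Every one of the 24 inputs gives matching results.
verdict: equivalent


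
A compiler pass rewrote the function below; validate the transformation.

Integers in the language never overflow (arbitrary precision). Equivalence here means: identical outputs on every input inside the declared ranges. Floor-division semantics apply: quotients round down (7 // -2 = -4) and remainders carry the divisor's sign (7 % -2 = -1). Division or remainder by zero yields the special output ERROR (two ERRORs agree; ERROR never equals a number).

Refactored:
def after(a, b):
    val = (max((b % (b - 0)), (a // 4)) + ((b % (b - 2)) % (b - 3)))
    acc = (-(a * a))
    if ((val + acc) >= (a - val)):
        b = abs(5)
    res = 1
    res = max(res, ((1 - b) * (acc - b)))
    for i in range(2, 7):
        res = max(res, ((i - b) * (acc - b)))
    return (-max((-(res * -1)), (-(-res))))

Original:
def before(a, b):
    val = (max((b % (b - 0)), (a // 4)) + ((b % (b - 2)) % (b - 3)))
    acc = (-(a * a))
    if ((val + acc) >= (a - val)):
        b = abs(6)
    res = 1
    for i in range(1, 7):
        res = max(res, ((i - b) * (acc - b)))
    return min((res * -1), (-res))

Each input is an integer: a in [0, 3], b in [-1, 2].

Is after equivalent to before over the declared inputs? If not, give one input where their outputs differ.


a=0, b=1 yields -30 from before but -20 from after.
verdict: not equivalent; witness: a=0, b=1


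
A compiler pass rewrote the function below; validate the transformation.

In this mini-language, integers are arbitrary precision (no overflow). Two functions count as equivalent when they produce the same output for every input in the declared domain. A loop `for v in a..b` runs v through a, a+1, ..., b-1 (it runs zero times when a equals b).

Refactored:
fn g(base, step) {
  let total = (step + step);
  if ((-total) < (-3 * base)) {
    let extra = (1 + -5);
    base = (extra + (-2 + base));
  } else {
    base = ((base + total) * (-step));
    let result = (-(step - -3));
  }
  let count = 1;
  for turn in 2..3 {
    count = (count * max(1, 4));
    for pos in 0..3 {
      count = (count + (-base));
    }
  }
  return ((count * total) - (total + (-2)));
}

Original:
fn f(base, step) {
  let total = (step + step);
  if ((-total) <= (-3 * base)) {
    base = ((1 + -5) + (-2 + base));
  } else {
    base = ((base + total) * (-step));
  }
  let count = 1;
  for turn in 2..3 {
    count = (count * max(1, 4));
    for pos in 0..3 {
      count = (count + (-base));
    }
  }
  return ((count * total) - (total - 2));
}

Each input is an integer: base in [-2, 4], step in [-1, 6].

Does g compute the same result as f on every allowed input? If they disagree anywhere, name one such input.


Take base=2, step=3.
f: total=6, then ((-total) <= (-3 * base)) is true, then base=-4, then count=1, then (turn=2), then count=4, then (pos=0), then count=8, then (pos=1), then count=12, then (pos=2), then count=16, then returns 92
g: total=6, then ((-total) < (-3 * base)) is false, then base=-24, then result=-6, then count=1, then (turn=2), then count=4, then (pos=0), then count=28, then (pos=1), then count=52, then (pos=2), then count=76, then returns 452
92 against 452: the behavior changed.
verdict: not equivalent; witness: base=2, step=3


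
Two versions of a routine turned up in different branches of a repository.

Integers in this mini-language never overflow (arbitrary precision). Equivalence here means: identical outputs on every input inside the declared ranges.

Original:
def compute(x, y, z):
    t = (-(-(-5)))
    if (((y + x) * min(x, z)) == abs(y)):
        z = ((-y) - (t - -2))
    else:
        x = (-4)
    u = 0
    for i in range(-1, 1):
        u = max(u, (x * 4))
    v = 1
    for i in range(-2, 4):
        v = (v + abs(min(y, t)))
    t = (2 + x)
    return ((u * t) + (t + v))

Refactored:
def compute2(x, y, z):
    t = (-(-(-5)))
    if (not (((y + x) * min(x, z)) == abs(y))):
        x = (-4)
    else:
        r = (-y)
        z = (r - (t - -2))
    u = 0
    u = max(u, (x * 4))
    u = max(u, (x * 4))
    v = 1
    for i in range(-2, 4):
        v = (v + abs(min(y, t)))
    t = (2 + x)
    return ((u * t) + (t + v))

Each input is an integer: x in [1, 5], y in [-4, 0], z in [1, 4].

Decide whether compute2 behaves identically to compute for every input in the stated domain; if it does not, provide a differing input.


The two are interchangeable: loop structure differs; constant usage differs; arithmetic usage differs; local variable names differ; boolean connective usage differs; min/max/abs usage differs; statement counts differ, and every declared input agrees.
Tracing x=4, y=-2, z=3: compute: t := -5 | (((y + x) * min(x, z)) == abs(y)): false | x := -4 | u := 0 | iter i=-1: | u := 0 | iter i=0: | u := 0 | v := 1 | iter i=-2: | v := 6 | iter i=-1: | v := 11 | iter i=0: | v := 16 | iter i=1: | v := 21 | iter i=2: | v := 26 | iter i=3: | v := 31 | t := -2 | result 29 | compute2: t := -5 | (not (((y + x) * min(x, z)) == abs(y))): true | x := -4 | u := 0 | u := 0 | u := 0 | v := 1 | iter i=-2: | v := 6 | iter i=-1: | v := 11 | iter i=0: | v := 16 | iter i=1: | v := 21 | iter i=2: | v := 26 | iter i=3: | v := 31 | t := -2 | result 29 — matching result 29.
Every one of the 100 inputs gives matching results.
verdict: equivalent


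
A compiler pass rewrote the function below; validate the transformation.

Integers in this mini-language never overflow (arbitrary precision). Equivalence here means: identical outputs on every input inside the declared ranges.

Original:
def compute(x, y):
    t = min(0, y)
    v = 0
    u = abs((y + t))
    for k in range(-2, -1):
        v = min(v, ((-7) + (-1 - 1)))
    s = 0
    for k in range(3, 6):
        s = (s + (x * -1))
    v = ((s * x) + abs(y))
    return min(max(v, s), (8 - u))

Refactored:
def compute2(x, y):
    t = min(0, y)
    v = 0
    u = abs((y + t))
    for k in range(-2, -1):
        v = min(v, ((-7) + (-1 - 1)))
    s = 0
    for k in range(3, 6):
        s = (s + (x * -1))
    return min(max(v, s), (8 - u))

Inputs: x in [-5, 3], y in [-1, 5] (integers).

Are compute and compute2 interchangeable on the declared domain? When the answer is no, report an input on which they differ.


Not equivalent: x=0, y=-1 separates them (1 vs 0).
compute: t := -1 | v := 0 | u := 2 | iter k=-2: | v := -9 | s := 0 | iter k=3: | s := 0 | iter k=4: | s := 0 | iter k=5: | s := 0 | v := 1 | result 1
compute2: t := -1 | v := 0 | u := 2 | iter k=-2: | v := -9 | s := 0 | iter k=3: | s := 0 | iter k=4: | s := 0 | iter k=5: | s := 0 | result 0
verdict: not equivalent; witness: x=0, y=-1


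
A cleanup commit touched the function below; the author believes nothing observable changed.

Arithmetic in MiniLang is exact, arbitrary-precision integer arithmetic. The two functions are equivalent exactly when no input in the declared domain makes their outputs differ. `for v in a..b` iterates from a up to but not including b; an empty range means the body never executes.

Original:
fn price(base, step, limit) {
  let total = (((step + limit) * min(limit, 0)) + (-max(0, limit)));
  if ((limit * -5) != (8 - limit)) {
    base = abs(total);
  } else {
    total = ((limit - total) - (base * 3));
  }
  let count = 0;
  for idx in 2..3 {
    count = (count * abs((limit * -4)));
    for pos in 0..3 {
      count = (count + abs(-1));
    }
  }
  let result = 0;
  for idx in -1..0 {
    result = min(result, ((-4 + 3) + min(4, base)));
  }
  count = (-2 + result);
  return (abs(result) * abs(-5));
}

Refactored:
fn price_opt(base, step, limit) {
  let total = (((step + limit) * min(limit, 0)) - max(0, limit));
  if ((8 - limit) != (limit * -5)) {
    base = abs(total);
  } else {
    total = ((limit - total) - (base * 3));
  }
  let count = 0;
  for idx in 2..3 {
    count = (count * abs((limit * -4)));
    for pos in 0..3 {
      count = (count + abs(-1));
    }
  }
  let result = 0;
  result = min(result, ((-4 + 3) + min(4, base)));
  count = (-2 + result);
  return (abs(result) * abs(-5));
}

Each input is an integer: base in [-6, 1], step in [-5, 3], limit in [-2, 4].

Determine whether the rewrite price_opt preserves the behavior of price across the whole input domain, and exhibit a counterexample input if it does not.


Equivalent — the differences include statement counts differ, plus arithmetic usage differs, plus loop structure differs, yet no declared input distinguishes the two.
One worked example (base=-3, step=-1, limit=1) — price: total = -1; ((limit * -5) != (8 - limit)) -> true; base = 1; count = 0; [idx=2]; count = 0; [pos=0]; count = 1; [pos=1]; count = 2; [pos=2]; count = 3; result = 0; [idx=-1]; result = 0; count = -2; return 0; price_opt: total = -1; ((8 - limit) != (limit * -5)) -> true; base = 1; count = 0; [idx=2]; count = 0; [pos=0]; count = 1; [pos=1]; count = 2; [pos=2]; count = 3; result = 0; result = 0; count = -2; return 0; agreement on 0.
Sweeping the whole domain (504 inputs) finds no disagreement.
verdict: equivalent


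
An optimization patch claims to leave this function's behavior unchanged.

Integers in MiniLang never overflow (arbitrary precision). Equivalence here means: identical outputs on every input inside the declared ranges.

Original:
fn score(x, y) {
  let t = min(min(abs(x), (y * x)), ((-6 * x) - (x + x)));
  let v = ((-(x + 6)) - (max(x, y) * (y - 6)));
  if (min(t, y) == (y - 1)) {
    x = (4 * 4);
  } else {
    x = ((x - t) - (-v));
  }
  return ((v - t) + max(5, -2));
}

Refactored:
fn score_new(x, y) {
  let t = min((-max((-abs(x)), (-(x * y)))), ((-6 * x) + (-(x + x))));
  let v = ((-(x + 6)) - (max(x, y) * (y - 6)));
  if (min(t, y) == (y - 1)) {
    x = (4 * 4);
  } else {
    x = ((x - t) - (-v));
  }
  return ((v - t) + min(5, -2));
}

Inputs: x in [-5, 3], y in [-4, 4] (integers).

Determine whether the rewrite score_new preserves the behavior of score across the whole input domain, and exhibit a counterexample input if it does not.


Try x=-5, y=-4.
score: t = 5; v = -41; (min(t, y) == (y - 1)) -> false; x = -51; return -41
score_new: t = 5; v = -41; (min(t, y) == (y - 1)) -> false; x = -51; return -48
-41 and -48 differ, so these are not the same function on this domain.
verdict: not equivalent; witness: x=-5, y=-4


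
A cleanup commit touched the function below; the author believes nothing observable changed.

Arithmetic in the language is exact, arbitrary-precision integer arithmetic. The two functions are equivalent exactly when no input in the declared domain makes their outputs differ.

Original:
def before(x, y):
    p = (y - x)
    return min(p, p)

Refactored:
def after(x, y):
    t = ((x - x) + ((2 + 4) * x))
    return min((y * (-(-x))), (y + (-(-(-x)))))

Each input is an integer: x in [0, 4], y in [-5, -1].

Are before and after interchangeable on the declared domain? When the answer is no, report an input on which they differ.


Take x=2, y=-5.
before: p = -7; return -7
after: t = 12; return -10
-7 vs -10 — the two versions disagree here.
verdict: not equivalent; witness: x=2, y=-5


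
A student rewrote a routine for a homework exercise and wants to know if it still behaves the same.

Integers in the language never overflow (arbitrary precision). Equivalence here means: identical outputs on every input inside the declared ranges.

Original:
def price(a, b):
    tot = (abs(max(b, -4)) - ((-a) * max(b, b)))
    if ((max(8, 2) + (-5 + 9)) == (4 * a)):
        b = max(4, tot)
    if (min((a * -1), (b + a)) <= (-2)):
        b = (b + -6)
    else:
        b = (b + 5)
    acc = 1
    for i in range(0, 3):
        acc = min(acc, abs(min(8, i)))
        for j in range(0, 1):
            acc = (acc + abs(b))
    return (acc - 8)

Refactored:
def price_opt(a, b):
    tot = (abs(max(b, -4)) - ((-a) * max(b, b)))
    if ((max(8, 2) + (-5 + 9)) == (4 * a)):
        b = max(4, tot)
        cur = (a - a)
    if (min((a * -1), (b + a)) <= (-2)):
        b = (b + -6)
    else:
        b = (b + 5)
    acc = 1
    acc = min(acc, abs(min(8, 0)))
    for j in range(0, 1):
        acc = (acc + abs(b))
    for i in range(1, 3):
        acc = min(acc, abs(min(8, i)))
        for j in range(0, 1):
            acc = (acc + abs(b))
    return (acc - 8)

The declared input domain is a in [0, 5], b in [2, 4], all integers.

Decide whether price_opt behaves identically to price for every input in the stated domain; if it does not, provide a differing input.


Behavior is preserved: although local variable names differ, plus arithmetic usage differs, plus loop structure differs, plus statement counts differ, plus min/max/abs usage differs, plus constant usage differs, the outputs never diverge.
As a probe, take a=1, b=3: price runs tot = 6; ((max(8, 2) + (-5 + 9)) == (4 * a)) -> false; (min((a * -1), (b + a)) <= (-2)) -> false; b = 8; acc = 1; [i=0]; acc = 0; [j=0]; acc = 8; [i=1]; acc = 1; [j=0]; acc = 9; [i=2]; acc = 2; [j=0]; acc = 10; return 2; price_opt runs tot = 6; ((max(8, 2) + (-5 + 9)) == (4 * a)) -> false; (min((a * -1), (b + a)) <= (-2)) -> false; b = 8; acc = 1; acc = 0; [j=0]; acc = 8; [i=1]; acc = 1; [j=0]; acc = 9; [i=2]; acc = 2; [j=0]; acc = 10; return 2; both end at 2.
An exhaustive pass over the 18 declared inputs shows identical outputs.
verdict: equivalent


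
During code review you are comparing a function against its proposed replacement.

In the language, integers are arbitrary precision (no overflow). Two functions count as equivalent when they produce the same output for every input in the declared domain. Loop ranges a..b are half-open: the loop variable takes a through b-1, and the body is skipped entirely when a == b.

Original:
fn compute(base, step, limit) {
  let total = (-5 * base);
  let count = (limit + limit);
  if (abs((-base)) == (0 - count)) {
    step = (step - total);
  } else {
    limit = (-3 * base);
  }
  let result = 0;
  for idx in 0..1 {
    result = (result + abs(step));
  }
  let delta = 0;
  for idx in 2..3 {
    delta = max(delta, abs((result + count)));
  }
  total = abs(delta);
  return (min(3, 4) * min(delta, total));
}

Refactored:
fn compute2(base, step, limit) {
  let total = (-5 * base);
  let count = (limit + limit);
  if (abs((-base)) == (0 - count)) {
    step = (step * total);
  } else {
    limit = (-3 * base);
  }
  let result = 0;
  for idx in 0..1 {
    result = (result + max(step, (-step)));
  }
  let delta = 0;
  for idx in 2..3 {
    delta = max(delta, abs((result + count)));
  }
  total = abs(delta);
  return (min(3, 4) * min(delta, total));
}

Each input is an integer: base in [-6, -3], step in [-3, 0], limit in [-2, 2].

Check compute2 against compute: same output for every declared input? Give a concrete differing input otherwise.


base=-4, step=-3, limit=-2 yields 57 from compute but 168 from compute2.
verdict: not equivalent; witness: base=-4, step=-3, limit=-2
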